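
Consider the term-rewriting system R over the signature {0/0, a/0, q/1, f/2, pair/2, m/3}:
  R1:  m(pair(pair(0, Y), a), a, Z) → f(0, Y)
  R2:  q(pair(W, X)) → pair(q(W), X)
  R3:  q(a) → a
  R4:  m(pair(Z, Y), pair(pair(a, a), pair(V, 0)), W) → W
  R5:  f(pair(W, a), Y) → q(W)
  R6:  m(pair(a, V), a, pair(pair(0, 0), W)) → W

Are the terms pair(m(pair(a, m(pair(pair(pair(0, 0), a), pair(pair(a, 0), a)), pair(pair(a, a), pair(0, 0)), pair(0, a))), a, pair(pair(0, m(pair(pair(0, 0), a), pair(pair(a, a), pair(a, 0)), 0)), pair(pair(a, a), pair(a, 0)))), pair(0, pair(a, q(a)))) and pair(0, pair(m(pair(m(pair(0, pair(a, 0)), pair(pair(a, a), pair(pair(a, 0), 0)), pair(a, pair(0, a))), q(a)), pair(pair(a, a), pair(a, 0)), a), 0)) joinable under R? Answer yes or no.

Reduce t₁ = pair(m(pair(a, m(pair(pair(pair(0, 0), a), pair(pair(a, 0), a)), pair(pair(a, a), pair(0, 0)), pair(0, a))), a, pair(pair(0, m(pair(pair(0, 0), a), pair(pair(a, a), pair(a, 0)), 0)), pair(pair(a, a), pair(a, 0)))), pair(0, pair(a, q(a)))):
1. pair(m(pair(a, m(pair(pair(pair(0, 0), a), pair(pair(a, 0), a)), pair(pair(a, a), pair(0, 0)), pair(0, a))), a, pair(pair(0, m(pair(pair(0, 0), a), pair(pair(a, a), pair(a, 0)), 0)), pair(pair(a, a), pair(a, 0)))), pair(0, pair(a, q(a))))  →  pair(m(pair(a, pair(0, a)), a, pair(pair(0, m(pair(pair(0, 0), a), pair(pair(a, a), pair(a, 0)), 0)), pair(pair(a, a), pair(a, 0)))), pair(0, pair(a, q(a))))   [R4 at 1.1.2]
2. pair(m(pair(a, pair(0, a)), a, pair(pair(0, m(pair(pair(0, 0), a), pair(pair(a, a), pair(a, 0)), 0)), pair(pair(a, a), pair(a, 0)))), pair(0, pair(a, q(a))))  →  pair(m(pair(a, pair(0, a)), a, pair(pair(0, 0), pair(pair(a, a), pair(a, 0)))), pair(0, pair(a, q(a))))   [R4 at 1.3.1.2]
3. pair(m(pair(a, pair(0, a)), a, pair(pair(0, 0), pair(pair(a, a), pair(a, 0)))), pair(0, pair(a, q(a))))  →  pair(pair(pair(a, a), pair(a, 0)), pair(0, pair(a, q(a))))   [R6 at 1]
4. pair(pair(pair(a, a), pair(a, 0)), pair(0, pair(a, q(a))))  →  pair(pair(pair(a, a), pair(a, 0)), pair(0, pair(a, a)))   [R3 at 2.2.2]

Reduce t₂ = pair(0, pair(m(pair(m(pair(0, pair(a, 0)), pair(pair(a, a), pair(pair(a, 0), 0)), pair(a, pair(0, a))), q(a)), pair(pair(a, a), pair(a, 0)), a), 0)):
1. pair(0, pair(m(pair(m(pair(0, pair(a, 0)), pair(pair(a, a), pair(pair(a, 0), 0)), pair(a, pair(0, a))), q(a)), pair(pair(a, a), pair(a, 0)), a), 0))  →  pair(0, pair(a, 0))   [R4 at 2.1]

no — NF(t₁) = pair(pair(pair(a, a), pair(a, 0)), pair(0, pair(a, a))), NF(t₂) = pair(0, pair(a, 0))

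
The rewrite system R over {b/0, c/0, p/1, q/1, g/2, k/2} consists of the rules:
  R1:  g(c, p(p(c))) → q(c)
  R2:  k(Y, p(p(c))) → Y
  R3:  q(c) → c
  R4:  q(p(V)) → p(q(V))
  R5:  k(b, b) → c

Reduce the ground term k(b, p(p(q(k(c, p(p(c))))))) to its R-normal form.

1. k(b, p(p(q(k(c, p(p(c)))))))  →  k(b, p(p(q(c))))   [R2 at 2.1.1.1]
2. k(b, p(p(q(c))))  →  k(b, p(p(c)))   [R3 at 2.1.1]
3. k(b, p(p(c)))  →  b   [R2 at ε]

b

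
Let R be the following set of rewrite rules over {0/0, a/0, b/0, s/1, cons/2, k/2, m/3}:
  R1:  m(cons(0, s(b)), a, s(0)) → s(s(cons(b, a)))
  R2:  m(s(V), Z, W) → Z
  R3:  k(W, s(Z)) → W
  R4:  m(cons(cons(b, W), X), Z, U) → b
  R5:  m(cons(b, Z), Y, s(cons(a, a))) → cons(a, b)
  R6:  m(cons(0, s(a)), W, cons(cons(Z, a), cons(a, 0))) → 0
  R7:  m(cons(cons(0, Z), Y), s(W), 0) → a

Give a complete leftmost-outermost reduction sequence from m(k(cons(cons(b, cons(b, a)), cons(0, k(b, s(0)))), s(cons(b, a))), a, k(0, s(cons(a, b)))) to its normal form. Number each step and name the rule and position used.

b

1. m(k(cons(cons(b, cons(b, a)), cons(0, k(b, s(0)))), s(cons(b, a))), a, k(0, s(cons(a, b))))  →  m(cons(cons(b, cons(b, a)), cons(0, k(b, s(0)))), a, k(0, s(cons(a, b))))   [R3 at 1]
2. m(cons(cons(b, cons(b, a)), cons(0, k(b, s(0)))), a, k(0, s(cons(a, b))))  →  b   [R4 at ε]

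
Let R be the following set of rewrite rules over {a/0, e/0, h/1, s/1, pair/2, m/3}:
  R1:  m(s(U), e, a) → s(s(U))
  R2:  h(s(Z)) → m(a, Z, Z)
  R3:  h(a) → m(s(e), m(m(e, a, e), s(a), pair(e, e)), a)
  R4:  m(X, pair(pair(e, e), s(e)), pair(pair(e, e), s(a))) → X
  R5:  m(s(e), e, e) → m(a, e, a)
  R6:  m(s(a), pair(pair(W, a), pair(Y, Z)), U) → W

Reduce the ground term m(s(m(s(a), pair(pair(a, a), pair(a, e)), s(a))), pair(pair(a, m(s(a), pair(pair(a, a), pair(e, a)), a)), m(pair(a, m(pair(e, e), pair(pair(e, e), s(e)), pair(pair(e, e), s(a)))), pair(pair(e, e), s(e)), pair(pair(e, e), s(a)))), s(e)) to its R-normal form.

a

1. m(s(m(s(a), pair(pair(a, a), pair(a, e)), s(a))), pair(pair(a, m(s(a), pair(pair(a, a), pair(e, a)), a)), m(pair(a, m(pair(e, e), pair(pair(e, e), s(e)), pair(pair(e, e), s(a)))), pair(pair(e, e), s(e)), pair(pair(e, e), s(a)))), s(e))  →  m(s(a), pair(pair(a, m(s(a), pair(pair(a, a), pair(e, a)), a)), m(pair(a, m(pair(e, e), pair(pair(e, e), s(e)), pair(pair(e, e), s(a)))), pair(pair(e, e), s(e)), pair(pair(e, e), s(a)))), s(e))   [R6 at 1.1]
2. m(s(a), pair(pair(a, m(s(a), pair(pair(a, a), pair(e, a)), a)), m(pair(a, m(pair(e, e), pair(pair(e, e), s(e)), pair(pair(e, e), s(a)))), pair(pair(e, e), s(e)), pair(pair(e, e), s(a)))), s(e))  →  m(s(a), pair(pair(a, a), m(pair(a, m(pair(e, e), pair(pair(e, e), s(e)), pair(pair(e, e), s(a)))), pair(pair(e, e), s(e)), pair(pair(e, e), s(a)))), s(e))   [R6 at 2.1.2]
3. m(s(a), pair(pair(a, a), m(pair(a, m(pair(e, e), pair(pair(e, e), s(e)), pair(pair(e, e), s(a)))), pair(pair(e, e), s(e)), pair(pair(e, e), s(a)))), s(e))  →  m(s(a), pair(pair(a, a), pair(a, m(pair(e, e), pair(pair(e, e), s(e)), pair(pair(e, e), s(a))))), s(e))   [R4 at 2.2]
4. m(s(a), pair(pair(a, a), pair(a, m(pair(e, e), pair(pair(e, e), s(e)), pair(pair(e, e), s(a))))), s(e))  →  a   [R6 at ε]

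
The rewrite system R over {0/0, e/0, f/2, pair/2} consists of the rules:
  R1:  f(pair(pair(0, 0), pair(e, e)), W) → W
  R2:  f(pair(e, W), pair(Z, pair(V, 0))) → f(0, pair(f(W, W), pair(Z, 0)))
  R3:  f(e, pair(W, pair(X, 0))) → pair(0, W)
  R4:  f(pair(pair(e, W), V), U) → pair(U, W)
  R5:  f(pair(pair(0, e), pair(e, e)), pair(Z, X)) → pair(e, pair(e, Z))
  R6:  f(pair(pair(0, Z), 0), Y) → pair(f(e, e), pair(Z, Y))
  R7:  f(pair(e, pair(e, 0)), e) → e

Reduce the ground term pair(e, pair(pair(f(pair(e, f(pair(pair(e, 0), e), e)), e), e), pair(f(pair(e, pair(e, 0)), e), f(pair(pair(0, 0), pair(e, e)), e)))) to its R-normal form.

1. pair(e, pair(pair(f(pair(e, f(pair(pair(e, 0), e), e)), e), e), pair(f(pair(e, pair(e, 0)), e), f(pair(pair(0, 0), pair(e, e)), e))))  →  pair(e, pair(pair(f(pair(e, pair(e, 0)), e), e), pair(f(pair(e, pair(e, 0)), e), f(pair(pair(0, 0), pair(e, e)), e))))   [R4 at 2.1.1.1.2]
2. pair(e, pair(pair(f(pair(e, pair(e, 0)), e), e), pair(f(pair(e, pair(e, 0)), e), f(pair(pair(0, 0), pair(e, e)), e))))  →  pair(e, pair(pair(e, e), pair(f(pair(e, pair(e, 0)), e), f(pair(pair(0, 0), pair(e, e)), e))))   [R7 at 2.1.1]
3. pair(e, pair(pair(e, e), pair(f(pair(e, pair(e, 0)), e), f(pair(pair(0, 0), pair(e, e)), e))))  →  pair(e, pair(pair(e, e), pair(e, f(pair(pair(0, 0), pair(e, e)), e))))   [R7 at 2.2.1]
4. pair(e, pair(pair(e, e), pair(e, f(pair(pair(0, 0), pair(e, e)), e))))  →  pair(e, pair(pair(e, e), pair(e, e)))   [R1 at 2.2.2]

pair(e, pair(pair(e, e), pair(e, e)))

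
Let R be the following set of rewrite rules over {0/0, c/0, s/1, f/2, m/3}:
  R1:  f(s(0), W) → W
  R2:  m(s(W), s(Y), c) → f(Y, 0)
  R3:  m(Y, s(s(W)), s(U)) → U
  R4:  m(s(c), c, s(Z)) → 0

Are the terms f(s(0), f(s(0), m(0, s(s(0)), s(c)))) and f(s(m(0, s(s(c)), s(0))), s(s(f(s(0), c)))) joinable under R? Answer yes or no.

no — NF(t₁) = c, NF(t₂) = s(s(c))

Reduce t₁ = f(s(0), f(s(0), m(0, s(s(0)), s(c)))):
1. f(s(0), f(s(0), m(0, s(s(0)), s(c))))  →  f(s(0), m(0, s(s(0)), s(c)))   [R1 at ε]
2. f(s(0), m(0, s(s(0)), s(c)))  →  m(0, s(s(0)), s(c))   [R1 at ε]
3. m(0, s(s(0)), s(c))  →  c   [R3 at ε]

Reduce t₂ = f(s(m(0, s(s(c)), s(0))), s(s(f(s(0), c)))):
1. f(s(m(0, s(s(c)), s(0))), s(s(f(s(0), c))))  →  f(s(0), s(s(f(s(0), c))))   [R3 at 1.1]
2. f(s(0), s(s(f(s(0), c))))  →  s(s(f(s(0), c)))   [R1 at ε]
3. s(s(f(s(0), c)))  →  s(s(c))   [R1 at 1.1]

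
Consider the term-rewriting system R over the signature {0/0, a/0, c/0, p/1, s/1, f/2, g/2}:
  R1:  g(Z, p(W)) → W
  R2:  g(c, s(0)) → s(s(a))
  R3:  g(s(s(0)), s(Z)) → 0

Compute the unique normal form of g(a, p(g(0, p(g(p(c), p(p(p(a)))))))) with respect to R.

p(p(a))

1. g(a, p(g(0, p(g(p(c), p(p(p(a))))))))  →  g(0, p(g(p(c), p(p(p(a))))))   [R1 at ε]
2. g(0, p(g(p(c), p(p(p(a))))))  →  g(p(c), p(p(p(a))))   [R1 at ε]
3. g(p(c), p(p(p(a))))  →  p(p(a))   [R1 at ε]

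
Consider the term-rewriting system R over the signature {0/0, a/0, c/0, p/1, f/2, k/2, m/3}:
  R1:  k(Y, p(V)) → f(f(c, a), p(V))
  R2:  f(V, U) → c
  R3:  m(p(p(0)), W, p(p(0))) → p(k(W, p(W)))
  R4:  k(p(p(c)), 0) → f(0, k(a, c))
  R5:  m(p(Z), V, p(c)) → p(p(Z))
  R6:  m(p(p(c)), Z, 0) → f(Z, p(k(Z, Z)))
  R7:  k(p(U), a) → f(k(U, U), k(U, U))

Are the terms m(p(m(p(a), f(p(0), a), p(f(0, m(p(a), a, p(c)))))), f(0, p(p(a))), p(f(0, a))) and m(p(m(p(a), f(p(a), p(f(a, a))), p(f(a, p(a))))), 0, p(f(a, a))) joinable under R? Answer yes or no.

Reduce t₁ = m(p(m(p(a), f(p(0), a), p(f(0, m(p(a), a, p(c)))))), f(0, p(p(a))), p(f(0, a))):
1. m(p(m(p(a), f(p(0), a), p(f(0, m(p(a), a, p(c)))))), f(0, p(p(a))), p(f(0, a)))  →  m(p(m(p(a), c, p(f(0, m(p(a), a, p(c)))))), f(0, p(p(a))), p(f(0, a)))   [R2 at 1.1.2]
2. m(p(m(p(a), c, p(f(0, m(p(a), a, p(c)))))), f(0, p(p(a))), p(f(0, a)))  →  m(p(m(p(a), c, p(c))), f(0, p(p(a))), p(f(0, a)))   [R2 at 1.1.3.1]
3. m(p(m(p(a), c, p(c))), f(0, p(p(a))), p(f(0, a)))  →  m(p(p(p(a))), f(0, p(p(a))), p(f(0, a)))   [R5 at 1.1]
4. m(p(p(p(a))), f(0, p(p(a))), p(f(0, a)))  →  m(p(p(p(a))), c, p(f(0, a)))   [R2 at 2]
5. m(p(p(p(a))), c, p(f(0, a)))  →  m(p(p(p(a))), c, p(c))   [R2 at 3.1]
6. m(p(p(p(a))), c, p(c))  →  p(p(p(p(a))))   [R5 at ε]

Reduce t₂ = m(p(m(p(a), f(p(a), p(f(a, a))), p(f(a, p(a))))), 0, p(f(a, a))):
1. m(p(m(p(a), f(p(a), p(f(a, a))), p(f(a, p(a))))), 0, p(f(a, a)))  →  m(p(m(p(a), c, p(f(a, p(a))))), 0, p(f(a, a)))   [R2 at 1.1.2]
2. m(p(m(p(a), c, p(f(a, p(a))))), 0, p(f(a, a)))  →  m(p(m(p(a), c, p(c))), 0, p(f(a, a)))   [R2 at 1.1.3.1]
3. m(p(m(p(a), c, p(c))), 0, p(f(a, a)))  →  m(p(p(p(a))), 0, p(f(a, a)))   [R5 at 1.1]
4. m(p(p(p(a))), 0, p(f(a, a)))  →  m(p(p(p(a))), 0, p(c))   [R2 at 3.1]
5. m(p(p(p(a))), 0, p(c))  →  p(p(p(p(a))))   [R5 at ε]

yes — NF(t₁) = p(p(p(p(a)))), NF(t₂) = p(p(p(p(a))))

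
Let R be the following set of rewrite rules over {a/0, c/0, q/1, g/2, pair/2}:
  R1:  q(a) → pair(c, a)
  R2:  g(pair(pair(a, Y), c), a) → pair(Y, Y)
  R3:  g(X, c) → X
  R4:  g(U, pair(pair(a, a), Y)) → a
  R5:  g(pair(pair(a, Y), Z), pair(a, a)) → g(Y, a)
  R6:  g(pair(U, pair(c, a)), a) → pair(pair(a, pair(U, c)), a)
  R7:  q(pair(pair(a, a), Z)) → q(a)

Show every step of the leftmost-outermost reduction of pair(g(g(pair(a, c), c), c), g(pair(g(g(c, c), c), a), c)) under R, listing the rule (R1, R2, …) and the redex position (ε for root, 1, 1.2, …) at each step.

1. pair(g(g(pair(a, c), c), c), g(pair(g(g(c, c), c), a), c))  →  pair(g(pair(a, c), c), g(pair(g(g(c, c), c), a), c))   [R3 at 1]
2. pair(g(pair(a, c), c), g(pair(g(g(c, c), c), a), c))  →  pair(pair(a, c), g(pair(g(g(c, c), c), a), c))   [R3 at 1]
3. pair(pair(a, c), g(pair(g(g(c, c), c), a), c))  →  pair(pair(a, c), pair(g(g(c, c), c), a))   [R3 at 2]
4. pair(pair(a, c), pair(g(g(c, c), c), a))  →  pair(pair(a, c), pair(g(c, c), a))   [R3 at 2.1]
5. pair(pair(a, c), pair(g(c, c), a))  →  pair(pair(a, c), pair(c, a))   [R3 at 2.1]

pair(pair(a, c), pair(c, a))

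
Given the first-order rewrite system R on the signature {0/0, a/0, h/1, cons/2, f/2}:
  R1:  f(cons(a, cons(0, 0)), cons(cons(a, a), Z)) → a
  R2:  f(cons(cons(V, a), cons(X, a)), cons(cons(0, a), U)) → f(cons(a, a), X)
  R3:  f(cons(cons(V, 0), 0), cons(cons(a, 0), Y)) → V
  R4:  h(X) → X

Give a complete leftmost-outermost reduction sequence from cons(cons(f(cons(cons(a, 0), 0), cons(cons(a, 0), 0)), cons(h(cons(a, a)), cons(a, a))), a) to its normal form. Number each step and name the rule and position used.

1. cons(cons(f(cons(cons(a, 0), 0), cons(cons(a, 0), 0)), cons(h(cons(a, a)), cons(a, a))), a)  →  cons(cons(a, cons(h(cons(a, a)), cons(a, a))), a)   [R3 at 1.1]
2. cons(cons(a, cons(h(cons(a, a)), cons(a, a))), a)  →  cons(cons(a, cons(cons(a, a), cons(a, a))), a)   [R4 at 1.2.1]

cons(cons(a, cons(cons(a, a), cons(a, a))), a)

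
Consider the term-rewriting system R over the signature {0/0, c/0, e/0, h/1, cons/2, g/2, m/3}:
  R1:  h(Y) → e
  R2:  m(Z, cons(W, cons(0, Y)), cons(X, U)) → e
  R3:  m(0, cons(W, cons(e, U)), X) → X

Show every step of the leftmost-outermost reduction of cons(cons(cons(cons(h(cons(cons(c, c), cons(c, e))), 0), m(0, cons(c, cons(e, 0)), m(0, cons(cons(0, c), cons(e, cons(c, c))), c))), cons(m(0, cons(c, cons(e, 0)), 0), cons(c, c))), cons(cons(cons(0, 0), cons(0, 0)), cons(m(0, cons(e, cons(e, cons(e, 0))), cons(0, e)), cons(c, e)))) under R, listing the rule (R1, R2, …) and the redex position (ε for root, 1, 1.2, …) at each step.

1. cons(cons(cons(cons(h(cons(cons(c, c), cons(c, e))), 0), m(0, cons(c, cons(e, 0)), m(0, cons(cons(0, c), cons(e, cons(c, c))), c))), cons(m(0, cons(c, cons(e, 0)), 0), cons(c, c))), cons(cons(cons(0, 0), cons(0, 0)), cons(m(0, cons(e, cons(e, cons(e, 0))), cons(0, e)), cons(c, e))))  →  cons(cons(cons(cons(e, 0), m(0, cons(c, cons(e, 0)), m(0, cons(cons(0, c), cons(e, cons(c, c))), c))), cons(m(0, cons(c, cons(e, 0)), 0), cons(c, c))), cons(cons(cons(0, 0), cons(0, 0)), cons(m(0, cons(e, cons(e, cons(e, 0))), cons(0, e)), cons(c, e))))   [R1 at 1.1.1.1]
2. cons(cons(cons(cons(e, 0), m(0, cons(c, cons(e, 0)), m(0, cons(cons(0, c), cons(e, cons(c, c))), c))), cons(m(0, cons(c, cons(e, 0)), 0), cons(c, c))), cons(cons(cons(0, 0), cons(0, 0)), cons(m(0, cons(e, cons(e, cons(e, 0))), cons(0, e)), cons(c, e))))  →  cons(cons(cons(cons(e, 0), m(0, cons(cons(0, c), cons(e, cons(c, c))), c)), cons(m(0, cons(c, cons(e, 0)), 0), cons(c, c))), cons(cons(cons(0, 0), cons(0, 0)), cons(m(0, cons(e, cons(e, cons(e, 0))), cons(0, e)), cons(c, e))))   [R3 at 1.1.2]
3. cons(cons(cons(cons(e, 0), m(0, cons(cons(0, c), cons(e, cons(c, c))), c)), cons(m(0, cons(c, cons(e, 0)), 0), cons(c, c))), cons(cons(cons(0, 0), cons(0, 0)), cons(m(0, cons(e, cons(e, cons(e, 0))), cons(0, e)), cons(c, e))))  →  cons(cons(cons(cons(e, 0), c), cons(m(0, cons(c, cons(e, 0)), 0), cons(c, c))), cons(cons(cons(0, 0), cons(0, 0)), cons(m(0, cons(e, cons(e, cons(e, 0))), cons(0, e)), cons(c, e))))   [R3 at 1.1.2]
4. cons(cons(cons(cons(e, 0), c), cons(m(0, cons(c, cons(e, 0)), 0), cons(c, c))), cons(cons(cons(0, 0), cons(0, 0)), cons(m(0, cons(e, cons(e, cons(e, 0))), cons(0, e)), cons(c, e))))  →  cons(cons(cons(cons(e, 0), c), cons(0, cons(c, c))), cons(cons(cons(0, 0), cons(0, 0)), cons(m(0, cons(e, cons(e, cons(e, 0))), cons(0, e)), cons(c, e))))   [R3 at 1.2.1]
5. cons(cons(cons(cons(e, 0), c), cons(0, cons(c, c))), cons(cons(cons(0, 0), cons(0, 0)), cons(m(0, cons(e, cons(e, cons(e, 0))), cons(0, e)), cons(c, e))))  →  cons(cons(cons(cons(e, 0), c), cons(0, cons(c, c))), cons(cons(cons(0, 0), cons(0, 0)), cons(cons(0, e), cons(c, e))))   [R3 at 2.2.1]

cons(cons(cons(cons(e, 0), c), cons(0, cons(c, c))), cons(cons(cons(0, 0), cons(0, 0)), cons(cons(0, e), cons(c, e))))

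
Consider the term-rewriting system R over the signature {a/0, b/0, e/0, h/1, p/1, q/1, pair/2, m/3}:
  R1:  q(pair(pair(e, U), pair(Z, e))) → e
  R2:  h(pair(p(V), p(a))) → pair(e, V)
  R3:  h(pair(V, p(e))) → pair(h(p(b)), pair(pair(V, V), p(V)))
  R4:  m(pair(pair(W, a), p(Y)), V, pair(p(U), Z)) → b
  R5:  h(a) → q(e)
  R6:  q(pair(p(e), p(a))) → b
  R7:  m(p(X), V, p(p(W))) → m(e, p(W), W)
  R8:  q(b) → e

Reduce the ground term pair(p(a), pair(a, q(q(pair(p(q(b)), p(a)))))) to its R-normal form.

1. pair(p(a), pair(a, q(q(pair(p(q(b)), p(a))))))  →  pair(p(a), pair(a, q(q(pair(p(e), p(a))))))   [R8 at 2.2.1.1.1.1]
2. pair(p(a), pair(a, q(q(pair(p(e), p(a))))))  →  pair(p(a), pair(a, q(b)))   [R6 at 2.2.1]
3. pair(p(a), pair(a, q(b)))  →  pair(p(a), pair(a, e))   [R8 at 2.2]

pair(p(a), pair(a, e))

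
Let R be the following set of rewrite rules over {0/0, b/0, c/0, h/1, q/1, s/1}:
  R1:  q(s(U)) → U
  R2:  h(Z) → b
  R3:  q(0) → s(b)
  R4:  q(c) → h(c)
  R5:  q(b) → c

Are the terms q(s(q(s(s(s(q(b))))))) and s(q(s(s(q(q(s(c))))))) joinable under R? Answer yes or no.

Reduce t₁ = q(s(q(s(s(s(q(b))))))):
1. q(s(q(s(s(s(q(b)))))))  →  q(s(s(s(q(b)))))   [R1 at ε]
2. q(s(s(s(q(b)))))  →  s(s(q(b)))   [R1 at ε]
3. s(s(q(b)))  →  s(s(c))   [R5 at 1.1]

Reduce t₂ = s(q(s(s(q(q(s(c))))))):
1. s(q(s(s(q(q(s(c)))))))  →  s(s(q(q(s(c)))))   [R1 at 1]
2. s(s(q(q(s(c)))))  →  s(s(q(c)))   [R1 at 1.1.1]
3. s(s(q(c)))  →  s(s(h(c)))   [R4 at 1.1]
4. s(s(h(c)))  →  s(s(b))   [R2 at 1.1]

no — NF(t₁) = s(s(c)), NF(t₂) = s(s(b))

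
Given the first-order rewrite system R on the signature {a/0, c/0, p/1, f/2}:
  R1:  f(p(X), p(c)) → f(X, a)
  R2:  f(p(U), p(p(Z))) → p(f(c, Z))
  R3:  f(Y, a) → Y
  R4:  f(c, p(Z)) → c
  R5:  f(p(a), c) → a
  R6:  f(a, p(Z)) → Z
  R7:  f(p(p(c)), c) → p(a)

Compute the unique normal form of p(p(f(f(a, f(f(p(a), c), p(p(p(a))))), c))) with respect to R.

p(p(a))

1. p(p(f(f(a, f(f(p(a), c), p(p(p(a))))), c)))  →  p(p(f(f(a, f(a, p(p(p(a))))), c)))   [R5 at 1.1.1.2.1]
2. p(p(f(f(a, f(a, p(p(p(a))))), c)))  →  p(p(f(f(a, p(p(a))), c)))   [R6 at 1.1.1.2]
3. p(p(f(f(a, p(p(a))), c)))  →  p(p(f(p(a), c)))   [R6 at 1.1.1]
4. p(p(f(p(a), c)))  →  p(p(a))   [R5 at 1.1]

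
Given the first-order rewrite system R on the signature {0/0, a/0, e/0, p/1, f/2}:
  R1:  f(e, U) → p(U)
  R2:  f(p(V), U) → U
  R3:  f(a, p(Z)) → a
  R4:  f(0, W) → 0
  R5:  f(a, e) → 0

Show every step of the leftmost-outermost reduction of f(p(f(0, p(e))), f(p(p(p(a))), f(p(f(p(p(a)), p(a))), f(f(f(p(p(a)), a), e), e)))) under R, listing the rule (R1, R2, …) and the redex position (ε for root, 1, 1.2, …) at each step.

0

1. f(p(f(0, p(e))), f(p(p(p(a))), f(p(f(p(p(a)), p(a))), f(f(f(p(p(a)), a), e), e))))  →  f(p(p(p(a))), f(p(f(p(p(a)), p(a))), f(f(f(p(p(a)), a), e), e)))   [R2 at ε]
2. f(p(p(p(a))), f(p(f(p(p(a)), p(a))), f(f(f(p(p(a)), a), e), e)))  →  f(p(f(p(p(a)), p(a))), f(f(f(p(p(a)), a), e), e))   [R2 at ε]
3. f(p(f(p(p(a)), p(a))), f(f(f(p(p(a)), a), e), e))  →  f(f(f(p(p(a)), a), e), e)   [R2 at ε]
4. f(f(f(p(p(a)), a), e), e)  →  f(f(a, e), e)   [R2 at 1.1]
5. f(f(a, e), e)  →  f(0, e)   [R5 at 1]
6. f(0, e)  →  0   [R4 at ε]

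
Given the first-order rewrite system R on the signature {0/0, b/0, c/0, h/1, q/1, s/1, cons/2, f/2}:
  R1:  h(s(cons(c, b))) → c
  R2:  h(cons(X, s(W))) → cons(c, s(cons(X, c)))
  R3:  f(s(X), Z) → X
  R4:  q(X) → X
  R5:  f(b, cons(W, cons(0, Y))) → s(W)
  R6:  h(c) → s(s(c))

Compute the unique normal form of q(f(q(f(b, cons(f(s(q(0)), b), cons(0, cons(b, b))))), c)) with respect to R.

1. q(f(q(f(b, cons(f(s(q(0)), b), cons(0, cons(b, b))))), c))  →  f(q(f(b, cons(f(s(q(0)), b), cons(0, cons(b, b))))), c)   [R4 at ε]
2. f(q(f(b, cons(f(s(q(0)), b), cons(0, cons(b, b))))), c)  →  f(f(b, cons(f(s(q(0)), b), cons(0, cons(b, b)))), c)   [R4 at 1]
3. f(f(b, cons(f(s(q(0)), b), cons(0, cons(b, b)))), c)  →  f(s(f(s(q(0)), b)), c)   [R5 at 1]
4. f(s(f(s(q(0)), b)), c)  →  f(s(q(0)), b)   [R3 at ε]
5. f(s(q(0)), b)  →  q(0)   [R3 at ε]
6. q(0)  →  0   [R4 at ε]

0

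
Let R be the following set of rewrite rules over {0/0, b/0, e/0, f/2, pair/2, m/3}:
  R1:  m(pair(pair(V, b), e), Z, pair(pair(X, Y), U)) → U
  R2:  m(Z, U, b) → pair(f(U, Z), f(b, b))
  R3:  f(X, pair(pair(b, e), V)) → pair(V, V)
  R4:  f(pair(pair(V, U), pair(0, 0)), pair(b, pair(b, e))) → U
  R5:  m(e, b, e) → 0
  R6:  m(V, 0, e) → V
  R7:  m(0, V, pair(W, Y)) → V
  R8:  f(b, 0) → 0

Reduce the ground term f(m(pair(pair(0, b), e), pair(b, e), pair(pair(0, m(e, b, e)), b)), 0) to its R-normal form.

0

1. f(m(pair(pair(0, b), e), pair(b, e), pair(pair(0, m(e, b, e)), b)), 0)  →  f(b, 0)   [R1 at 1]
2. f(b, 0)  →  0   [R8 at ε]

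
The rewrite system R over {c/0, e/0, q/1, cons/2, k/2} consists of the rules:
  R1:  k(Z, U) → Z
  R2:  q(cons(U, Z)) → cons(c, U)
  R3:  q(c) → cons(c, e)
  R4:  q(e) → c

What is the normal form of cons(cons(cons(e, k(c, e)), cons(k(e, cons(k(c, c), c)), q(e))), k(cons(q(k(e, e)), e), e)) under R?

cons(cons(cons(e, c), cons(e, c)), cons(c, e))

1. cons(cons(cons(e, k(c, e)), cons(k(e, cons(k(c, c), c)), q(e))), k(cons(q(k(e, e)), e), e))  →  cons(cons(cons(e, c), cons(k(e, cons(k(c, c), c)), q(e))), k(cons(q(k(e, e)), e), e))   [R1 at 1.1.2]
2. cons(cons(cons(e, c), cons(k(e, cons(k(c, c), c)), q(e))), k(cons(q(k(e, e)), e), e))  →  cons(cons(cons(e, c), cons(e, q(e))), k(cons(q(k(e, e)), e), e))   [R1 at 1.2.1]
3. cons(cons(cons(e, c), cons(e, q(e))), k(cons(q(k(e, e)), e), e))  →  cons(cons(cons(e, c), cons(e, c)), k(cons(q(k(e, e)), e), e))   [R4 at 1.2.2]
4. cons(cons(cons(e, c), cons(e, c)), k(cons(q(k(e, e)), e), e))  →  cons(cons(cons(e, c), cons(e, c)), cons(q(k(e, e)), e))   [R1 at 2]
5. cons(cons(cons(e, c), cons(e, c)), cons(q(k(e, e)), e))  →  cons(cons(cons(e, c), cons(e, c)), cons(q(e), e))   [R1 at 2.1.1]
6. cons(cons(cons(e, c), cons(e, c)), cons(q(e), e))  →  cons(cons(cons(e, c), cons(e, c)), cons(c, e))   [R4 at 2.1]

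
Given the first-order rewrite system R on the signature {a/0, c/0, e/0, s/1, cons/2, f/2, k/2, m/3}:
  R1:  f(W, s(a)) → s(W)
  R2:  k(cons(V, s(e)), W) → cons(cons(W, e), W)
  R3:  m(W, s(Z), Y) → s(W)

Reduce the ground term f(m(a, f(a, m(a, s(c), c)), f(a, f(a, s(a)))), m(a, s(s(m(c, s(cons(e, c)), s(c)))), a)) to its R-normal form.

s(s(a))

1. f(m(a, f(a, m(a, s(c), c)), f(a, f(a, s(a)))), m(a, s(s(m(c, s(cons(e, c)), s(c)))), a))  →  f(m(a, f(a, s(a)), f(a, f(a, s(a)))), m(a, s(s(m(c, s(cons(e, c)), s(c)))), a))   [R3 at 1.2.2]
2. f(m(a, f(a, s(a)), f(a, f(a, s(a)))), m(a, s(s(m(c, s(cons(e, c)), s(c)))), a))  →  f(m(a, s(a), f(a, f(a, s(a)))), m(a, s(s(m(c, s(cons(e, c)), s(c)))), a))   [R1 at 1.2]
3. f(m(a, s(a), f(a, f(a, s(a)))), m(a, s(s(m(c, s(cons(e, c)), s(c)))), a))  →  f(s(a), m(a, s(s(m(c, s(cons(e, c)), s(c)))), a))   [R3 at 1]
4. f(s(a), m(a, s(s(m(c, s(cons(e, c)), s(c)))), a))  →  f(s(a), s(a))   [R3 at 2]
5. f(s(a), s(a))  →  s(s(a))   [R1 at ε]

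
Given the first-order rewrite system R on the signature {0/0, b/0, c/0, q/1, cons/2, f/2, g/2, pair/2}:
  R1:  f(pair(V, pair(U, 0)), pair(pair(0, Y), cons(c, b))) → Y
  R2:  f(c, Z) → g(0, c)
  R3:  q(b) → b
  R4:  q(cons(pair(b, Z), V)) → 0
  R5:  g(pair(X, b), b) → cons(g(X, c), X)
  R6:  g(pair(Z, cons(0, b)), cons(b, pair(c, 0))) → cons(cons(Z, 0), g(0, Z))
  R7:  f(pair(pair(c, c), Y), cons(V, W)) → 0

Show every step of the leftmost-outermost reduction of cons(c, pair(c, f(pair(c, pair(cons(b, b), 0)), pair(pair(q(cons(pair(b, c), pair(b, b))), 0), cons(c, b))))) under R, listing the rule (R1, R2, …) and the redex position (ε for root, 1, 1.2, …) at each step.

cons(c, pair(c, 0))

1. cons(c, pair(c, f(pair(c, pair(cons(b, b), 0)), pair(pair(q(cons(pair(b, c), pair(b, b))), 0), cons(c, b)))))  →  cons(c, pair(c, f(pair(c, pair(cons(b, b), 0)), pair(pair(0, 0), cons(c, b)))))   [R4 at 2.2.2.1.1]
2. cons(c, pair(c, f(pair(c, pair(cons(b, b), 0)), pair(pair(0, 0), cons(c, b)))))  →  cons(c, pair(c, 0))   [R1 at 2.2]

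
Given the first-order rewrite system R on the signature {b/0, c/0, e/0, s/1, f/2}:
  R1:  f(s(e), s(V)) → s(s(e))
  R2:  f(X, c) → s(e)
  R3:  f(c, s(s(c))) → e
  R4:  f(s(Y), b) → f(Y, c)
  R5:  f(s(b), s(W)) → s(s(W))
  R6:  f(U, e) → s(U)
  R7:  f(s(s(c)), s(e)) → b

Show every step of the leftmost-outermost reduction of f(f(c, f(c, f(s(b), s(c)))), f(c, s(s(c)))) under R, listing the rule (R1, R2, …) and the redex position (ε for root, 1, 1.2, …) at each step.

1. f(f(c, f(c, f(s(b), s(c)))), f(c, s(s(c))))  →  f(f(c, f(c, s(s(c)))), f(c, s(s(c))))   [R5 at 1.2.2]
2. f(f(c, f(c, s(s(c)))), f(c, s(s(c))))  →  f(f(c, e), f(c, s(s(c))))   [R3 at 1.2]
3. f(f(c, e), f(c, s(s(c))))  →  f(s(c), f(c, s(s(c))))   [R6 at 1]
4. f(s(c), f(c, s(s(c))))  →  f(s(c), e)   [R3 at 2]
5. f(s(c), e)  →  s(s(c))   [R6 at ε]

s(s(c))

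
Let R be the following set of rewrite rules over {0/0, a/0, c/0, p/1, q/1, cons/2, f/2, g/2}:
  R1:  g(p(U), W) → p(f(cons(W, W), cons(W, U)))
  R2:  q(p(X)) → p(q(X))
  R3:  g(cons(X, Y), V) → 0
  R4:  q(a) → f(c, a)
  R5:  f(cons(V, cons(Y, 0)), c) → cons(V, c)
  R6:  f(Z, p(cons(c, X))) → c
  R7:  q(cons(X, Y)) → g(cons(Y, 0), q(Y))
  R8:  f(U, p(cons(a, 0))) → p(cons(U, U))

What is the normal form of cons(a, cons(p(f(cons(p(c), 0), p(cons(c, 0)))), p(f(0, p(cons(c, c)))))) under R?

1. cons(a, cons(p(f(cons(p(c), 0), p(cons(c, 0)))), p(f(0, p(cons(c, c))))))  →  cons(a, cons(p(c), p(f(0, p(cons(c, c))))))   [R6 at 2.1.1]
2. cons(a, cons(p(c), p(f(0, p(cons(c, c))))))  →  cons(a, cons(p(c), p(c)))   [R6 at 2.2.1]

cons(a, cons(p(c), p(c)))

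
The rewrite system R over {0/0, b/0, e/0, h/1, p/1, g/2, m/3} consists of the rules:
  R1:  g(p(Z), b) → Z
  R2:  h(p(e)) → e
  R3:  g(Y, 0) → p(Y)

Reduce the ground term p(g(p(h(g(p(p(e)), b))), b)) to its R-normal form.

1. p(g(p(h(g(p(p(e)), b))), b))  →  p(h(g(p(p(e)), b)))   [R1 at 1]
2. p(h(g(p(p(e)), b)))  →  p(h(p(e)))   [R1 at 1.1]
3. p(h(p(e)))  →  p(e)   [R2 at 1]

p(e)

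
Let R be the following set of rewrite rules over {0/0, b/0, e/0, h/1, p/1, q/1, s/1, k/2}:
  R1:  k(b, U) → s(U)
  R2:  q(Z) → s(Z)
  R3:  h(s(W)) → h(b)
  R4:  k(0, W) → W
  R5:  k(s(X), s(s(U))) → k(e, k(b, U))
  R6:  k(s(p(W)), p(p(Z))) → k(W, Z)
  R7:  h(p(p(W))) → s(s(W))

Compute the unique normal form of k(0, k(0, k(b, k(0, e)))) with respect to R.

1. k(0, k(0, k(b, k(0, e))))  →  k(0, k(b, k(0, e)))   [R4 at ε]
2. k(0, k(b, k(0, e)))  →  k(b, k(0, e))   [R4 at ε]
3. k(b, k(0, e))  →  s(k(0, e))   [R1 at ε]
4. s(k(0, e))  →  s(e)   [R4 at 1]

s(e)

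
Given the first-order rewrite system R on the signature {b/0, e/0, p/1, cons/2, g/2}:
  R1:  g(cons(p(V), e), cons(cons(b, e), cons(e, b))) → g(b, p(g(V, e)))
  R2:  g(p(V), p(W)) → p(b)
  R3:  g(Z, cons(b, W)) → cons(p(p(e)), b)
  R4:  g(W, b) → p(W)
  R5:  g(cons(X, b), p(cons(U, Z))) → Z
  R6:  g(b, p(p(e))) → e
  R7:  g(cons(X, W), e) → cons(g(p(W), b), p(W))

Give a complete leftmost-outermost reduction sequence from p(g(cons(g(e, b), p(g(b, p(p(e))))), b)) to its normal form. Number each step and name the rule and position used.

1. p(g(cons(g(e, b), p(g(b, p(p(e))))), b))  →  p(p(cons(g(e, b), p(g(b, p(p(e)))))))   [R4 at 1]
2. p(p(cons(g(e, b), p(g(b, p(p(e)))))))  →  p(p(cons(p(e), p(g(b, p(p(e)))))))   [R4 at 1.1.1]
3. p(p(cons(p(e), p(g(b, p(p(e)))))))  →  p(p(cons(p(e), p(e))))   [R6 at 1.1.2.1]

p(p(cons(p(e), p(e))))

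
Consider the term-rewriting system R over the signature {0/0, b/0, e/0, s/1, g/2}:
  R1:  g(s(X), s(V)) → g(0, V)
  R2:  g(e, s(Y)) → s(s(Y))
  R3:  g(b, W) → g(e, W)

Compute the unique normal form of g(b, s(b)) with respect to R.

s(s(b))

1. g(b, s(b))  →  g(e, s(b))   [R3 at ε]
2. g(e, s(b))  →  s(s(b))   [R2 at ε]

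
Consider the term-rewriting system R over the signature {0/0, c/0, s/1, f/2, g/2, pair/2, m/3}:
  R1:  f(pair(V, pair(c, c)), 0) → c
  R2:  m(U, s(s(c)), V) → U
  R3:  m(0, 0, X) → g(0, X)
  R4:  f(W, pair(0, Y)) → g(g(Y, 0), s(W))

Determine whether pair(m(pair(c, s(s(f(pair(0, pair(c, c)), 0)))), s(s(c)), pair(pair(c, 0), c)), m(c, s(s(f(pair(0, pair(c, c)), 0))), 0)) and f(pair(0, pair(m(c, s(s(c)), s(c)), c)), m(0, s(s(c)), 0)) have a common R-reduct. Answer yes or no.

Reduce t₁ = pair(m(pair(c, s(s(f(pair(0, pair(c, c)), 0)))), s(s(c)), pair(pair(c, 0), c)), m(c, s(s(f(pair(0, pair(c, c)), 0))), 0)):
1. pair(m(pair(c, s(s(f(pair(0, pair(c, c)), 0)))), s(s(c)), pair(pair(c, 0), c)), m(c, s(s(f(pair(0, pair(c, c)), 0))), 0))  →  pair(pair(c, s(s(f(pair(0, pair(c, c)), 0)))), m(c, s(s(f(pair(0, pair(c, c)), 0))), 0))   [R2 at 1]
2. pair(pair(c, s(s(f(pair(0, pair(c, c)), 0)))), m(c, s(s(f(pair(0, pair(c, c)), 0))), 0))  →  pair(pair(c, s(s(c))), m(c, s(s(f(pair(0, pair(c, c)), 0))), 0))   [R1 at 1.2.1.1]
3. pair(pair(c, s(s(c))), m(c, s(s(f(pair(0, pair(c, c)), 0))), 0))  →  pair(pair(c, s(s(c))), m(c, s(s(c)), 0))   [R1 at 2.2.1.1]
4. pair(pair(c, s(s(c))), m(c, s(s(c)), 0))  →  pair(pair(c, s(s(c))), c)   [R2 at 2]

Reduce t₂ = f(pair(0, pair(m(c, s(s(c)), s(c)), c)), m(0, s(s(c)), 0)):
1. f(pair(0, pair(m(c, s(s(c)), s(c)), c)), m(0, s(s(c)), 0))  →  f(pair(0, pair(c, c)), m(0, s(s(c)), 0))   [R2 at 1.2.1]
2. f(pair(0, pair(c, c)), m(0, s(s(c)), 0))  →  f(pair(0, pair(c, c)), 0)   [R2 at 2]
3. f(pair(0, pair(c, c)), 0)  →  c   [R1 at ε]

no — NF(t₁) = pair(pair(c, s(s(c))), c), NF(t₂) = c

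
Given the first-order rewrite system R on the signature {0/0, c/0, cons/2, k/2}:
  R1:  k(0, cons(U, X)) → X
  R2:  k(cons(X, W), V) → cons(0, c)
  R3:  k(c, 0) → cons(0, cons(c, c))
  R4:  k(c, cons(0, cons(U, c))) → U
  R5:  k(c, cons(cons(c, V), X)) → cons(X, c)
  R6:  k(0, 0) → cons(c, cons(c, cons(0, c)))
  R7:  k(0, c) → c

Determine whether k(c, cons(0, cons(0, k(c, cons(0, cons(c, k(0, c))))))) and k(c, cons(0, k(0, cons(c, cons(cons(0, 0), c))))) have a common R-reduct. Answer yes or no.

Reduce t₁ = k(c, cons(0, cons(0, k(c, cons(0, cons(c, k(0, c))))))):
1. k(c, cons(0, cons(0, k(c, cons(0, cons(c, k(0, c)))))))  →  k(c, cons(0, cons(0, k(c, cons(0, cons(c, c))))))   [R7 at 2.2.2.2.2.2]
2. k(c, cons(0, cons(0, k(c, cons(0, cons(c, c))))))  →  k(c, cons(0, cons(0, c)))   [R4 at 2.2.2]
3. k(c, cons(0, cons(0, c)))  →  0   [R4 at ε]

Reduce t₂ = k(c, cons(0, k(0, cons(c, cons(cons(0, 0), c))))):
1. k(c, cons(0, k(0, cons(c, cons(cons(0, 0), c)))))  →  k(c, cons(0, cons(cons(0, 0), c)))   [R1 at 2.2]
2. k(c, cons(0, cons(cons(0, 0), c)))  →  cons(0, 0)   [R4 at ε]

no — NF(t₁) = 0, NF(t₂) = cons(0, 0)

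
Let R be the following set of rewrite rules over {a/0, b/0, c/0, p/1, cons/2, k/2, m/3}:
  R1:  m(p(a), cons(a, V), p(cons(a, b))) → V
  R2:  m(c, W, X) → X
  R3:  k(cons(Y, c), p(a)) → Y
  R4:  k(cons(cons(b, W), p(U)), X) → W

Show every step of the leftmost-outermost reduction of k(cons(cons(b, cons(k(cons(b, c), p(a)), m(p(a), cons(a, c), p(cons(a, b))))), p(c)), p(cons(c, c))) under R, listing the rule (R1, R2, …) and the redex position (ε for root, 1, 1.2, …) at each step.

1. k(cons(cons(b, cons(k(cons(b, c), p(a)), m(p(a), cons(a, c), p(cons(a, b))))), p(c)), p(cons(c, c)))  →  cons(k(cons(b, c), p(a)), m(p(a), cons(a, c), p(cons(a, b))))   [R4 at ε]
2. cons(k(cons(b, c), p(a)), m(p(a), cons(a, c), p(cons(a, b))))  →  cons(b, m(p(a), cons(a, c), p(cons(a, b))))   [R3 at 1]
3. cons(b, m(p(a), cons(a, c), p(cons(a, b))))  →  cons(b, c)   [R1 at 2]

cons(b, c)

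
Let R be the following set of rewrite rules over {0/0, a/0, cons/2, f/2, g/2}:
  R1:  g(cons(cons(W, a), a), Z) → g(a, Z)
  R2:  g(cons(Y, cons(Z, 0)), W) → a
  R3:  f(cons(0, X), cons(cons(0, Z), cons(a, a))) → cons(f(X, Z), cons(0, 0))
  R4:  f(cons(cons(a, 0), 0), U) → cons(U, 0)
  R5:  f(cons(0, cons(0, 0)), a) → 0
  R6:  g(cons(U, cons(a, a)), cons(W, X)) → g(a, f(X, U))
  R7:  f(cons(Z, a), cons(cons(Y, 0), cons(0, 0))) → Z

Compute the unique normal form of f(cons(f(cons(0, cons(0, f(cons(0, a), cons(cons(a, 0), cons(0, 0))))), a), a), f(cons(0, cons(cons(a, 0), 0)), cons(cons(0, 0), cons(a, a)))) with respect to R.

1. f(cons(f(cons(0, cons(0, f(cons(0, a), cons(cons(a, 0), cons(0, 0))))), a), a), f(cons(0, cons(cons(a, 0), 0)), cons(cons(0, 0), cons(a, a))))  →  f(cons(f(cons(0, cons(0, 0)), a), a), f(cons(0, cons(cons(a, 0), 0)), cons(cons(0, 0), cons(a, a))))   [R7 at 1.1.1.2.2]
2. f(cons(f(cons(0, cons(0, 0)), a), a), f(cons(0, cons(cons(a, 0), 0)), cons(cons(0, 0), cons(a, a))))  →  f(cons(0, a), f(cons(0, cons(cons(a, 0), 0)), cons(cons(0, 0), cons(a, a))))   [R5 at 1.1]
3. f(cons(0, a), f(cons(0, cons(cons(a, 0), 0)), cons(cons(0, 0), cons(a, a))))  →  f(cons(0, a), cons(f(cons(cons(a, 0), 0), 0), cons(0, 0)))   [R3 at 2]
4. f(cons(0, a), cons(f(cons(cons(a, 0), 0), 0), cons(0, 0)))  →  f(cons(0, a), cons(cons(0, 0), cons(0, 0)))   [R4 at 2.1]
5. f(cons(0, a), cons(cons(0, 0), cons(0, 0)))  →  0   [R7 at ε]

0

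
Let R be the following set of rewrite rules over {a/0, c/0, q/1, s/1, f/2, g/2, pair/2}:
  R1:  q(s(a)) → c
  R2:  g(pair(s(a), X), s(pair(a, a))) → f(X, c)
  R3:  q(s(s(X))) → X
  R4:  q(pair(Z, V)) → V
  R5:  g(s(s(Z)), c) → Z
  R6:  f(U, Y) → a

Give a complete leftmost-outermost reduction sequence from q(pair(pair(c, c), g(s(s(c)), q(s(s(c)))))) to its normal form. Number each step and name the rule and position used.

1. q(pair(pair(c, c), g(s(s(c)), q(s(s(c))))))  →  g(s(s(c)), q(s(s(c))))   [R4 at ε]
2. g(s(s(c)), q(s(s(c))))  →  g(s(s(c)), c)   [R3 at 2]
3. g(s(s(c)), c)  →  c   [R5 at ε]

c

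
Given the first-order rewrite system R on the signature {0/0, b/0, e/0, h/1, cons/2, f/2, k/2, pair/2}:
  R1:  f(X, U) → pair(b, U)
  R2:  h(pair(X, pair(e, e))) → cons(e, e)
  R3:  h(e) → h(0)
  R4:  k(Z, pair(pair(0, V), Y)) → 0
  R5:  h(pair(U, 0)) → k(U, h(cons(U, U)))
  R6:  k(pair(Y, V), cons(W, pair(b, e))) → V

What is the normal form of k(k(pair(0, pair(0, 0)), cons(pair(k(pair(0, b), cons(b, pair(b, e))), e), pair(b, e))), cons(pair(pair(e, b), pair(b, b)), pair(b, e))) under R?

1. k(k(pair(0, pair(0, 0)), cons(pair(k(pair(0, b), cons(b, pair(b, e))), e), pair(b, e))), cons(pair(pair(e, b), pair(b, b)), pair(b, e)))  →  k(pair(0, 0), cons(pair(pair(e, b), pair(b, b)), pair(b, e)))   [R6 at 1]
2. k(pair(0, 0), cons(pair(pair(e, b), pair(b, b)), pair(b, e)))  →  0   [R6 at ε]

0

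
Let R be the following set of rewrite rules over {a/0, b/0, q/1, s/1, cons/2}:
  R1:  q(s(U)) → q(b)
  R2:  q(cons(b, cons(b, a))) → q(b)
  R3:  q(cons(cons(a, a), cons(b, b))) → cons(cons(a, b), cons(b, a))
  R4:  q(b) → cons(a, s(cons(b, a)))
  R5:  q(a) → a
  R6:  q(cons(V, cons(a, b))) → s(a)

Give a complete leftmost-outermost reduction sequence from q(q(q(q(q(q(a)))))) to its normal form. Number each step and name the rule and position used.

a

1. q(q(q(q(q(q(a))))))  →  q(q(q(q(q(a)))))   [R5 at 1.1.1.1.1]
2. q(q(q(q(q(a)))))  →  q(q(q(q(a))))   [R5 at 1.1.1.1]
3. q(q(q(q(a))))  →  q(q(q(a)))   [R5 at 1.1.1]
4. q(q(q(a)))  →  q(q(a))   [R5 at 1.1]
5. q(q(a))  →  q(a)   [R5 at 1]
6. q(a)  →  a   [R5 at ε]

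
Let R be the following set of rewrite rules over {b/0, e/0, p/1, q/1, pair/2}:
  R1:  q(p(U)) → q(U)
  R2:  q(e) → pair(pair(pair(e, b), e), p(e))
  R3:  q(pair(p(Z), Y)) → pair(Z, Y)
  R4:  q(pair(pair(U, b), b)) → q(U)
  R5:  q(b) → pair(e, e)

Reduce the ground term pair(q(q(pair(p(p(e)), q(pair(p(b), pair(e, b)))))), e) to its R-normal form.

1. pair(q(q(pair(p(p(e)), q(pair(p(b), pair(e, b)))))), e)  →  pair(q(pair(p(e), q(pair(p(b), pair(e, b))))), e)   [R3 at 1.1]
2. pair(q(pair(p(e), q(pair(p(b), pair(e, b))))), e)  →  pair(pair(e, q(pair(p(b), pair(e, b)))), e)   [R3 at 1]
3. pair(pair(e, q(pair(p(b), pair(e, b)))), e)  →  pair(pair(e, pair(b, pair(e, b))), e)   [R3 at 1.2]

pair(pair(e, pair(b, pair(e, b))), e)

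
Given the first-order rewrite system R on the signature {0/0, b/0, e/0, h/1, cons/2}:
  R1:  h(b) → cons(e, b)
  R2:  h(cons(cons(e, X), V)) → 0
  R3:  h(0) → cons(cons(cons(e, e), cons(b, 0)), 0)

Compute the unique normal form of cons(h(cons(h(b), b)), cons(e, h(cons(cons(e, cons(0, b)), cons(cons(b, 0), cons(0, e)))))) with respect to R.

cons(0, cons(e, 0))

1. cons(h(cons(h(b), b)), cons(e, h(cons(cons(e, cons(0, b)), cons(cons(b, 0), cons(0, e))))))  →  cons(h(cons(cons(e, b), b)), cons(e, h(cons(cons(e, cons(0, b)), cons(cons(b, 0), cons(0, e))))))   [R1 at 1.1.1]
2. cons(h(cons(cons(e, b), b)), cons(e, h(cons(cons(e, cons(0, b)), cons(cons(b, 0), cons(0, e))))))  →  cons(0, cons(e, h(cons(cons(e, cons(0, b)), cons(cons(b, 0), cons(0, e))))))   [R2 at 1]
3. cons(0, cons(e, h(cons(cons(e, cons(0, b)), cons(cons(b, 0), cons(0, e))))))  →  cons(0, cons(e, 0))   [R2 at 2.2]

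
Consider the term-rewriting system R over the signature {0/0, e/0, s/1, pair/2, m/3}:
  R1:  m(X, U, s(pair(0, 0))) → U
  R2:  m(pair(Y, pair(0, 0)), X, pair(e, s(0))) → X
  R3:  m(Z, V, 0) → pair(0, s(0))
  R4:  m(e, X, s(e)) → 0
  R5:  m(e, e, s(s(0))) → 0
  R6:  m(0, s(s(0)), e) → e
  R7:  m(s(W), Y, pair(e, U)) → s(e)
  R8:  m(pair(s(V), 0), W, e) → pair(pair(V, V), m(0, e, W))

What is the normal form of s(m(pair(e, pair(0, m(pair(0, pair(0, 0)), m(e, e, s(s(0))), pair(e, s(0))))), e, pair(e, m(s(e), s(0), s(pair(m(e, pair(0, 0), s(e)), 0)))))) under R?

s(e)

1. s(m(pair(e, pair(0, m(pair(0, pair(0, 0)), m(e, e, s(s(0))), pair(e, s(0))))), e, pair(e, m(s(e), s(0), s(pair(m(e, pair(0, 0), s(e)), 0))))))  →  s(m(pair(e, pair(0, m(e, e, s(s(0))))), e, pair(e, m(s(e), s(0), s(pair(m(e, pair(0, 0), s(e)), 0))))))   [R2 at 1.1.2.2]
2. s(m(pair(e, pair(0, m(e, e, s(s(0))))), e, pair(e, m(s(e), s(0), s(pair(m(e, pair(0, 0), s(e)), 0))))))  →  s(m(pair(e, pair(0, 0)), e, pair(e, m(s(e), s(0), s(pair(m(e, pair(0, 0), s(e)), 0))))))   [R5 at 1.1.2.2]
3. s(m(pair(e, pair(0, 0)), e, pair(e, m(s(e), s(0), s(pair(m(e, pair(0, 0), s(e)), 0))))))  →  s(m(pair(e, pair(0, 0)), e, pair(e, m(s(e), s(0), s(pair(0, 0))))))   [R4 at 1.3.2.3.1.1]
4. s(m(pair(e, pair(0, 0)), e, pair(e, m(s(e), s(0), s(pair(0, 0))))))  →  s(m(pair(e, pair(0, 0)), e, pair(e, s(0))))   [R1 at 1.3.2]
5. s(m(pair(e, pair(0, 0)), e, pair(e, s(0))))  →  s(e)   [R2 at 1]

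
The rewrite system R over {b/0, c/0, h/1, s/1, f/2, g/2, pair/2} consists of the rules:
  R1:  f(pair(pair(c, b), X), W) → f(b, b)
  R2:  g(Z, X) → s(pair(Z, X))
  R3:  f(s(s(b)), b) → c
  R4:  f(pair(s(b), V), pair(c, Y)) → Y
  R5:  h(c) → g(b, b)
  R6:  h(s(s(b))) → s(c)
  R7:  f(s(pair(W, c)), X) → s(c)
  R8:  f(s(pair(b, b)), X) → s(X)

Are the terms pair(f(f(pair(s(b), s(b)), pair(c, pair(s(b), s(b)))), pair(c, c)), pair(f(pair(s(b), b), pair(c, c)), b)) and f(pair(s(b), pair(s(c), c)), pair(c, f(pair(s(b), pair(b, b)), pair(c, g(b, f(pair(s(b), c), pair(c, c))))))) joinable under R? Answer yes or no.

Reduce t₁ = pair(f(f(pair(s(b), s(b)), pair(c, pair(s(b), s(b)))), pair(c, c)), pair(f(pair(s(b), b), pair(c, c)), b)):
1. pair(f(f(pair(s(b), s(b)), pair(c, pair(s(b), s(b)))), pair(c, c)), pair(f(pair(s(b), b), pair(c, c)), b))  →  pair(f(pair(s(b), s(b)), pair(c, c)), pair(f(pair(s(b), b), pair(c, c)), b))   [R4 at 1.1]
2. pair(f(pair(s(b), s(b)), pair(c, c)), pair(f(pair(s(b), b), pair(c, c)), b))  →  pair(c, pair(f(pair(s(b), b), pair(c, c)), b))   [R4 at 1]
3. pair(c, pair(f(pair(s(b), b), pair(c, c)), b))  →  pair(c, pair(c, b))   [R4 at 2.1]

Reduce t₂ = f(pair(s(b), pair(s(c), c)), pair(c, f(pair(s(b), pair(b, b)), pair(c, g(b, f(pair(s(b), c), pair(c, c))))))):
1. f(pair(s(b), pair(s(c), c)), pair(c, f(pair(s(b), pair(b, b)), pair(c, g(b, f(pair(s(b), c), pair(c, c)))))))  →  f(pair(s(b), pair(b, b)), pair(c, g(b, f(pair(s(b), c), pair(c, c)))))   [R4 at ε]
2. f(pair(s(b), pair(b, b)), pair(c, g(b, f(pair(s(b), c), pair(c, c)))))  →  g(b, f(pair(s(b), c), pair(c, c)))   [R4 at ε]
3. g(b, f(pair(s(b), c), pair(c, c)))  →  s(pair(b, f(pair(s(b), c), pair(c, c))))   [R2 at ε]
4. s(pair(b, f(pair(s(b), c), pair(c, c))))  →  s(pair(b, c))   [R4 at 1.2]

no — NF(t₁) = pair(c, pair(c, b)), NF(t₂) = s(pair(b, c))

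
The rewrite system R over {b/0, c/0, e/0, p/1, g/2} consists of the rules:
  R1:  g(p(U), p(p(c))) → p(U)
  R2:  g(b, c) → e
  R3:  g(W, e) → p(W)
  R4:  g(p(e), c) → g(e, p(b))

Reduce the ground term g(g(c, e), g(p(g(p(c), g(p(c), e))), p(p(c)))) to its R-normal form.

1. g(g(c, e), g(p(g(p(c), g(p(c), e))), p(p(c))))  →  g(p(c), g(p(g(p(c), g(p(c), e))), p(p(c))))   [R3 at 1]
2. g(p(c), g(p(g(p(c), g(p(c), e))), p(p(c))))  →  g(p(c), p(g(p(c), g(p(c), e))))   [R1 at 2]
3. g(p(c), p(g(p(c), g(p(c), e))))  →  g(p(c), p(g(p(c), p(p(c)))))   [R3 at 2.1.2]
4. g(p(c), p(g(p(c), p(p(c)))))  →  g(p(c), p(p(c)))   [R1 at 2.1]
5. g(p(c), p(p(c)))  →  p(c)   [R1 at ε]

p(c)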